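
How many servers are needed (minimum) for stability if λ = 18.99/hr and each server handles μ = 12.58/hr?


Stability requires cμ > λ ⇔ c > λ/μ.
λ/μ = 18.99/12.58 = 1.5095
Minimum integer c = ⌊1.5095⌋ + 1 = 2
Check: 2·12.58 = 25.16 > 18.99, while 1·12.58 = 12.58 ≤ 18.99

Final: 2 servers


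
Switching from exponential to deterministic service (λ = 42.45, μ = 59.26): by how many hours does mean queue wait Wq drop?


ρ = 42.45/59.26 = 0.7163
Wq(M/M/1) = ρ/(μ−λ) = 0.7163/16.81 = 0.04261 hr
Wq(M/D/1) = ρ/(2(μ−λ)) = 0.02131 hr
Savings = 0.04261 − 0.02131 = 0.02131 hr

Final: 0.02131 hr


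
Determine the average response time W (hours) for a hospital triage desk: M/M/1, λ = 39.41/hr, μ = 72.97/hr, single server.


W = 1/(μ−λ) = 1/(72.97 − 39.41) = 1/33.56 = 0.02980 hr

Final: 0.02980 hr


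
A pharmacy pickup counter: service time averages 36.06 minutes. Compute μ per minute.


μ = 1/(service time) in consistent units.
1 minute = 1 min, so μ = 1/36.06 = 0.02773 per minute

Final: 0.02773 /min


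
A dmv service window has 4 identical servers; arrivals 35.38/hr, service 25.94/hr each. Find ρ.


ρ = λ/(cμ) = 35.38/(4·25.94) = 35.38/103.76 = 0.3410

Final: 0.3410


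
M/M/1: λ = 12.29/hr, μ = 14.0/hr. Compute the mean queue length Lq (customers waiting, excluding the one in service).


ρ = 12.29/14.0 = 0.8779
Lq = ρ²/(1−ρ) = 0.7706/0.1221 = 6.3093

Final: 6.3093


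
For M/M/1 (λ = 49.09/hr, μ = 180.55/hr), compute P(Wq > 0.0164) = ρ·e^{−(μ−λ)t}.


ρ = 49.09/180.55 = 0.2719
P(Wq > t) = ρ·e^{−(μ−λ)t} = 0.2719·e^{−2.1559}
= 0.2719·0.115794 = 0.031483

Final: 0.031483


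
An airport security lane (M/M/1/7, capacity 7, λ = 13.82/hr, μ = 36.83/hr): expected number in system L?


ρ = 13.82/36.83 = 0.3752
L = ρ[1 − (K+1)ρ^K + Kρ^(K+1)] / [(1−ρ)(1−ρ^(K+1))]
Numerator: 0.3752·(1 − 8·0.001047 + 7·0.0003931) = 0.373126
Denominator: (0.6248)·(0.999607) = 0.624517
L = 0.373126/0.624517 = 0.5975

Final: 0.5975


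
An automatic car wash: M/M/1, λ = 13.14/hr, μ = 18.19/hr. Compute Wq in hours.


ρ = 13.14/18.19 = 0.7224
Wq = ρ/(μ−λ) = 0.7224/(18.19 − 13.14) = 0.7224/5.05 = 0.1430 hr

Final: 0.1430 hr


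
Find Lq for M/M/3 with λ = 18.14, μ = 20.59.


a = λ/μ = 0.8810; ρ = a/3 = 0.2937
P₀ = 0.411446
Lq = P₀·a^c·ρ / (c!·(1−ρ)²) = 0.411446·0.68382·0.2937/(6·0.49890)
= 0.02760

Final: 0.02760


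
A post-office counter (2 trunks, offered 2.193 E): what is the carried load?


B(2,2.193) = 0.429579 (Erlang-B)
Carried load = a(1 − B) = 2.193·(1 − 0.429579) = 2.193·0.570421 = 1.2509 E

Final: 1.2509 Erlangs


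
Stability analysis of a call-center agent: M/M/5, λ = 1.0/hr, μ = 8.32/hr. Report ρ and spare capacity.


Total capacity cμ = 5·8.32 = 41.60/hr
ρ = λ/(cμ) = 1.0/41.60 = 0.02404
Stable ⇔ ρ < 1: YES
Spare capacity = cμ − λ = 41.60 − 1.0 = 40.60/hr

Final: ρ = 0.02404; stable; margin = 40.60/hr


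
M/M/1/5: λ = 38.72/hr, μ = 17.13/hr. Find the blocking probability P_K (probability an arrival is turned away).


ρ = λ/μ = 38.72/17.13 = 2.2604
P_K = (1−ρ)ρ^K/(1−ρ^(K+1)) = (-1.2604·59.005151)/(1 − 133.372998)
= -74.367847/-132.372998 = 0.561805

Final: 0.561805


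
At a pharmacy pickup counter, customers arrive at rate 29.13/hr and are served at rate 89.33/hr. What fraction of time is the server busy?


ρ = λ/μ = 29.13/89.33 = 0.3261

Final: 0.3261


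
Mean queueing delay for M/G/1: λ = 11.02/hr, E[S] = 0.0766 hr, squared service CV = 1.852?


ρ = λ·E[S] = 11.02·0.0766 = 0.8441
E[S²] = E[S]²(1+C_s²) = 0.0766²·(1+1.852) = 0.016734
Wq = λ·E[S²]/(2(1−ρ)) = 11.02·0.016734/(2·0.1559) = 0.59156 hr

Final: 0.59156 hr


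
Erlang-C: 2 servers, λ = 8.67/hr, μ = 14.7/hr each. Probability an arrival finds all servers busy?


a = λ/μ = 0.5898; ρ = a/2 = 0.2949
P₀ = 0.544523 (from M/M/c formula)
C(c,a) = [a^c/(c!(1−ρ))]·P₀ = [0.34786/(2·0.7051)]·0.544523
= 0.24667·0.544523 = 0.134319

Final: 0.134319


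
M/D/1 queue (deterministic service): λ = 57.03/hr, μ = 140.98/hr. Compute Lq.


ρ = 57.03/140.98 = 0.4045
M/D/1: Lq = ρ²/(2(1−ρ)) = 0.1636/(2·0.5955) = 0.13740

Final: 0.13740


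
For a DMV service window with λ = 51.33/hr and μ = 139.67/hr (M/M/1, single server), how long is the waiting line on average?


ρ = 51.33/139.67 = 0.3675
Lq = ρ²/(1−ρ) = 0.1351/0.6325 = 0.2135

Final: 0.2135


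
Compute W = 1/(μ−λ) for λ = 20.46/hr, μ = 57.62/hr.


W = 1/(μ−λ) = 1/(57.62 − 20.46) = 1/37.16 = 0.02691 hr

Final: 0.02691 hr


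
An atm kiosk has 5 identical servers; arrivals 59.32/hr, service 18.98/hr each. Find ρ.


ρ = λ/(cμ) = 59.32/(5·18.98) = 59.32/94.90 = 0.6251

Final: 0.6251


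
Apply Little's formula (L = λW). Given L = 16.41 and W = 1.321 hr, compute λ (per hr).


λ = L/W = 16.41/1.321 = 12.4224 /hr

Final: 12.4224 /hr


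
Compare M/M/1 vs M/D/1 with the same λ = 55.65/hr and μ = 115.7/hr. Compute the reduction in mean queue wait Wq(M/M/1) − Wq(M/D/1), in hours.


ρ = 55.65/115.7 = 0.4810
Wq(M/M/1) = ρ/(μ−λ) = 0.4810/60.05 = 0.008010 hr
Wq(M/D/1) = ρ/(2(μ−λ)) = 0.004005 hr
Savings = 0.008010 − 0.004005 = 0.004005 hr

Final: 0.004005 hr


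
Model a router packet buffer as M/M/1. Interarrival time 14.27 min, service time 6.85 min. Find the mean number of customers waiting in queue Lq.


λ = 60/14.27 = 4.2046 /hr
μ = 60/6.85 = 8.7591 /hr
ρ = λ/μ = 4.2046/8.7591 = 0.4800
Lq = ρ²/(1−ρ) = 0.2304/0.5200 = 0.4432

Final: 0.4432


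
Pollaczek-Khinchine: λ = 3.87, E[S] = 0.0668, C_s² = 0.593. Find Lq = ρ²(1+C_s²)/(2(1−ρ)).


ρ = λ·E[S] = 3.87·0.0668 = 0.2585
Lq = ρ²(1+C_s²)/(2(1−ρ)) = 0.06683·(1+0.593)/(2·0.7415)
= 0.06683·1.5930/1.4830 = 0.07179

Final: 0.07179


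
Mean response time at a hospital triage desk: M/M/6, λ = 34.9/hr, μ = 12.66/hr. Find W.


a = 2.7567; ρ = 0.4595; P₀ = 0.062858
Lq = P₀·a^c·ρ/(c!(1−ρ)²) = 0.06025
Wq = Lq/λ = 0.06025/34.9 = 0.001726 hr
W = Wq + 1/μ = 0.001726 + 0.07899 = 0.08072 hr

Final: 0.08072 hr


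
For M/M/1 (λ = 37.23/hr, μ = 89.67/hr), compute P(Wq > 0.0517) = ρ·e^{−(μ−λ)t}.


ρ = 37.23/89.67 = 0.4152
P(Wq > t) = ρ·e^{−(μ−λ)t} = 0.4152·e^{−2.7111}
= 0.4152·0.066460 = 0.027594

Final: 0.027594


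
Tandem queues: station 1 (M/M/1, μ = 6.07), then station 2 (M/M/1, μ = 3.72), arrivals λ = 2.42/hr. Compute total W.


Each node sees arrival rate λ = 2.42/hr (tandem ⇒ throughput preserved).
W₁ = 1/(μ₁−λ) = 1/(6.07−2.42) = 0.27397 hr
W₂ = 1/(μ₂−λ) = 1/(3.72−2.42) = 0.76923 hr
W_total = W₁ + W₂ = 0.27397 + 0.76923 = 1.04320 hr

Final: 1.04320 hr


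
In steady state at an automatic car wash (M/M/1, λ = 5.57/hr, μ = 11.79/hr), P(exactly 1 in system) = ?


ρ = 5.57/11.79 = 0.4724
P_n = (1−ρ)·ρ^n = (1 − 0.4724)·0.4724^1 = 0.5276·0.472434 = 0.249240

Final: 0.249240


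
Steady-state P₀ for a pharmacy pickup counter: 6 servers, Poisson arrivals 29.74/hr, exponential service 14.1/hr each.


a = λ/μ = 29.74/14.1 = 2.1092; ρ = a/c = 0.3515
Σ_{k=0}^{5} a^k/k! (terms k=0..5) = 1.00000 + 2.10922 + 2.22440 + 1.56392 + 0.82466 + 0.34788 = 8.07008
Tail: a^6/(6!(1−ρ)) = 88.05035/(720·0.6485) = 0.18859
P₀ = 1/(8.07008 + 0.18859) = 1/8.25867 = 0.121085

Final: 0.121085


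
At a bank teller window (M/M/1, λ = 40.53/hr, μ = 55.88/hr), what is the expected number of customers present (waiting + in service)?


ρ = λ/μ = 40.53/55.88 = 0.7253
L = ρ/(1−ρ) = 0.7253/(1 − 0.7253) = 0.7253/0.2747 = 2.6404

Final: 2.6404


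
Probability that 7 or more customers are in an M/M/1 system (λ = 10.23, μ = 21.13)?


ρ = 10.23/21.13 = 0.4841
P(N ≥ n) = ρ^n = 0.4841^7 = 0.006235

Final: 0.006235


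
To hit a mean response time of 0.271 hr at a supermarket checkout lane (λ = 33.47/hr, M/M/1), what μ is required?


W = 1/(μ−λ) ⇒ μ − λ = 1/W = 1/0.271 = 3.6900
μ = λ + 1/W = 33.47 + 3.6900 = 37.1600 per hr

Final: 37.1600 /hr


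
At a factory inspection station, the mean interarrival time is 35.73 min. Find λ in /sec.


λ = 1/(interarrival time) in consistent units.
1 second = 0.0166667 min, so λ = 0.0166667/35.73 = 0.0004665 per second

Final: 0.0004665 /sec


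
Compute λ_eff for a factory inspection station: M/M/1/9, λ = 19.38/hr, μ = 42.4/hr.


ρ = 0.4571; P_K = (1−ρ)ρ^9/(1−ρ^10) = 0.0004729
λ_eff = λ(1 − P_K) = 19.38·(1 − 0.0004729) = 19.38·0.999527 = 19.3708 /hr

Final: 19.3708 /hr


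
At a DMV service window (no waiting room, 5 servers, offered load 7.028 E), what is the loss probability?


B(c,a) = (a^c/c!) / Σ_{k=0}^{c} a^k/k!
a^5/5! = 142.881999
Σ terms (k=0..5): 1.00000 + 7.02800 + 24.69639 + 57.85541 + 101.65196 + 142.88200 = 335.113768
B = 142.881999/335.113768 = 0.426369

Final: 0.426369


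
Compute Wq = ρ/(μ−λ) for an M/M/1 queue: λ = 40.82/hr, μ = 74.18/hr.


ρ = 40.82/74.18 = 0.5503
Wq = ρ/(μ−λ) = 0.5503/(74.18 − 40.82) = 0.5503/33.36 = 0.01650 hr

Final: 0.01650 hr


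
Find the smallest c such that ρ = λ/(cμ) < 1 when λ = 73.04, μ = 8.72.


Stability requires cμ > λ ⇔ c > λ/μ.
λ/μ = 73.04/8.72 = 8.3761
Minimum integer c = ⌊8.3761⌋ + 1 = 9
Check: 9·8.72 = 78.48 > 73.04, while 8·8.72 = 69.76 ≤ 73.04

Final: 9 servers


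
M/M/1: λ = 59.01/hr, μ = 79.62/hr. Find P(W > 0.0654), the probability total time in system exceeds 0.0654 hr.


W ~ Exponential(μ−λ) for M/M/1.
μ − λ = 79.62 − 59.01 = 20.6100
P(W > t) = e^{−(μ−λ)t} = e^{−1.3479} = 0.259787

Final: 0.259787


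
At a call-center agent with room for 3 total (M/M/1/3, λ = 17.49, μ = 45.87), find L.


ρ = 17.49/45.87 = 0.3813
L = ρ[1 − (K+1)ρ^K + Kρ^(K+1)] / [(1−ρ)(1−ρ^(K+1))]
Numerator: 0.3813·(1 − 4·0.055435 + 3·0.021137) = 0.320925
Denominator: (0.6187)·(0.978863) = 0.605627
L = 0.320925/0.605627 = 0.5299

Final: 0.5299


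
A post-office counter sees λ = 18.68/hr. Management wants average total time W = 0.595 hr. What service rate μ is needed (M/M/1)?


W = 1/(μ−λ) ⇒ μ − λ = 1/W = 1/0.595 = 1.6807
μ = λ + 1/W = 18.68 + 1.6807 = 20.3607 per hr

Final: 20.3607 /hr


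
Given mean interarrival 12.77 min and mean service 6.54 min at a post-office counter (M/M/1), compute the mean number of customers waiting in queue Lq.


λ = 60/12.77 = 4.6985 /hr
μ = 60/6.54 = 9.1743 /hr
ρ = λ/μ = 4.6985/9.1743 = 0.5121
Lq = ρ²/(1−ρ) = 0.2623/0.4879 = 0.5376

Final: 0.5376


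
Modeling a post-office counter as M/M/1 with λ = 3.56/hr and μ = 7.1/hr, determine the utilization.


ρ = λ/μ = 3.56/7.1 = 0.5014

Final: 0.5014


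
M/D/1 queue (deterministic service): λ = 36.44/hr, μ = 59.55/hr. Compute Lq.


ρ = 36.44/59.55 = 0.6119
M/D/1: Lq = ρ²/(2(1−ρ)) = 0.3744/(2·0.3881) = 0.48244

Final: 0.48244


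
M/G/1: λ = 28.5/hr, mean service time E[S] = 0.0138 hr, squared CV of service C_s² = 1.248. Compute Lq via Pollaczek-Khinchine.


ρ = λ·E[S] = 28.5·0.0138 = 0.3933
Lq = ρ²(1+C_s²)/(2(1−ρ)) = 0.1547·(1+1.248)/(2·0.6067)
= 0.1547·2.2480/1.2134 = 0.28658

Final: 0.28658


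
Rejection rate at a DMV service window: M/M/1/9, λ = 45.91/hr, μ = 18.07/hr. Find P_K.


ρ = λ/μ = 45.91/18.07 = 2.5407
P_K = (1−ρ)ρ^K/(1−ρ^(K+1)) = (-1.5407·4411.052856)/(1 − 11207.052387)
= -6795.999531/-11206.052387 = 0.606458

Final: 0.606458


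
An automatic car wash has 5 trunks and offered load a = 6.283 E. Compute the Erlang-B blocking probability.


B(c,a) = (a^c/c!) / Σ_{k=0}^{c} a^k/k!
a^5/5! = 81.593216
Σ terms (k=0..5): 1.00000 + 6.28300 + 19.73804 + 41.33804 + 64.93173 + 81.59322 = 214.884039
B = 81.593216/214.884039 = 0.379708

Final: 0.379708


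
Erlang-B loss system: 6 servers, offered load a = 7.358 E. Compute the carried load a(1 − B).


B(6,7.358) = 0.353166 (Erlang-B)
Carried load = a(1 − B) = 7.358·(1 − 0.353166) = 7.358·0.646834 = 4.7594 E

Final: 4.7594 Erlangs


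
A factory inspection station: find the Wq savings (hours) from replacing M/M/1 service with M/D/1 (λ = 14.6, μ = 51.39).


ρ = 14.6/51.39 = 0.2841
Wq(M/M/1) = ρ/(μ−λ) = 0.2841/36.79 = 0.007722 hr
Wq(M/D/1) = ρ/(2(μ−λ)) = 0.003861 hr
Savings = 0.007722 − 0.003861 = 0.003861 hr

Final: 0.003861 hr


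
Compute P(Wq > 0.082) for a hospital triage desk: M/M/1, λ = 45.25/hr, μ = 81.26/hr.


ρ = 45.25/81.26 = 0.5569
P(Wq > t) = ρ·e^{−(μ−λ)t} = 0.5569·e^{−2.9528}
= 0.5569·0.052192 = 0.029064

Final: 0.029064


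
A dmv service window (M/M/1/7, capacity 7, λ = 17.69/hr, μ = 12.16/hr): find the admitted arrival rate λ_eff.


ρ = 1.4548; P_K = (1−ρ)ρ^7/(1−ρ^8) = 0.329006
λ_eff = λ(1 − P_K) = 17.69·(1 − 0.329006) = 17.69·0.670994 = 11.8699 /hr

Final: 11.8699 /hr


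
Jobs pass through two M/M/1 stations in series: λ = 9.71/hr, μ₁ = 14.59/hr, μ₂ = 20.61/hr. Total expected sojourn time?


Each node sees arrival rate λ = 9.71/hr (tandem ⇒ throughput preserved).
W₁ = 1/(μ₁−λ) = 1/(14.59−9.71) = 0.20492 hr
W₂ = 1/(μ₂−λ) = 1/(20.61−9.71) = 0.09174 hr
W_total = W₁ + W₂ = 0.20492 + 0.09174 = 0.29666 hr

Final: 0.29666 hr


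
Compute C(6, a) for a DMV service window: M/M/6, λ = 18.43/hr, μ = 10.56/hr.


a = λ/μ = 1.7453; ρ = a/6 = 0.2909
P₀ = 0.174487 (from M/M/c formula)
C(c,a) = [a^c/(c!(1−ρ))]·P₀ = [28.25976/(720·0.7091)]·0.174487
= 0.05535·0.174487 = 0.009658

Final: 0.009658


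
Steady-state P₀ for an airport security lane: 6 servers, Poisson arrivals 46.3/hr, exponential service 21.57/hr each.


a = λ/μ = 46.3/21.57 = 2.1465; ρ = a/c = 0.3577
Σ_{k=0}^{5} a^k/k! (terms k=0..5) = 1.00000 + 2.14650 + 2.30373 + 1.64832 + 0.88453 + 0.37973 = 8.36281
Tail: a^6/(6!(1−ρ)) = 97.81041/(720·0.6423) = 0.21152
P₀ = 1/(8.36281 + 0.21152) = 1/8.57433 = 0.116627

Final: 0.116627


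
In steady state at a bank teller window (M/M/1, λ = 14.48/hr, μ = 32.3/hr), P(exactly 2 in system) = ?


ρ = 14.48/32.3 = 0.4483
P_n = (1−ρ)·ρ^n = (1 − 0.4483)·0.4483^2 = 0.5517·0.200970 = 0.110876

Final: 0.110876


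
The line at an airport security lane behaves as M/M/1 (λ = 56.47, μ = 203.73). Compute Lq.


ρ = 56.47/203.73 = 0.2772
Lq = ρ²/(1−ρ) = 0.07683/0.7228 = 0.1063

Final: 0.1063


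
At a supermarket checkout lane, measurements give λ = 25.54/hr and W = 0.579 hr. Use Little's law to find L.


L = λW = 25.54·0.579 = 14.7877

Final: 14.7877


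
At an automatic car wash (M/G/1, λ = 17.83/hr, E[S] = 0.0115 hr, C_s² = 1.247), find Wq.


ρ = λ·E[S] = 17.83·0.0115 = 0.2050
E[S²] = E[S]²(1+C_s²) = 0.0115²·(1+1.247) = 0.0002972
Wq = λ·E[S²]/(2(1−ρ)) = 17.83·0.0002972/(2·0.7950) = 0.003333 hr

Final: 0.003333 hr


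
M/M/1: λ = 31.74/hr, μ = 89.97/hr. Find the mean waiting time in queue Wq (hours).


ρ = 31.74/89.97 = 0.3528
Wq = ρ/(μ−λ) = 0.3528/(89.97 − 31.74) = 0.3528/58.23 = 0.006058 hr

Final: 0.006058 hr


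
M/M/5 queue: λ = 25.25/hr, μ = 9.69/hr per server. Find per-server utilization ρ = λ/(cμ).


ρ = λ/(cμ) = 25.25/(5·9.69) = 25.25/48.45 = 0.5212

Final: 0.5212


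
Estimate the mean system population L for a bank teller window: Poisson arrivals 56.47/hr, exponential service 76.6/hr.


ρ = λ/μ = 56.47/76.6 = 0.7372
L = ρ/(1−ρ) = 0.7372/(1 − 0.7372) = 0.7372/0.2628 = 2.8053

Final: 2.8053


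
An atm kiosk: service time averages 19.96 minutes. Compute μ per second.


μ = 1/(service time) in consistent units.
1 second = 0.0166667 min, so μ = 0.0166667/19.96 = 0.0008350 per second

Final: 0.0008350 /sec


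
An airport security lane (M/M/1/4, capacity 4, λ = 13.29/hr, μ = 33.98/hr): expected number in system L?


ρ = 13.29/33.98 = 0.3911
L = ρ[1 − (K+1)ρ^K + Kρ^(K+1)] / [(1−ρ)(1−ρ^(K+1))]
Numerator: 0.3911·(1 − 5·0.023399 + 4·0.009152) = 0.359671
Denominator: (0.6089)·(0.990848) = 0.603315
L = 0.359671/0.603315 = 0.5962

Final: 0.5962


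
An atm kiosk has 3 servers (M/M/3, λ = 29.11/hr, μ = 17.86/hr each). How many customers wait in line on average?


a = λ/μ = 1.6299; ρ = a/3 = 0.5433
P₀ = 0.180560
Lq = P₀·a^c·ρ / (c!·(1−ρ)²) = 0.180560·4.32994·0.5433/(6·0.20858)
= 0.33941

Final: 0.33941


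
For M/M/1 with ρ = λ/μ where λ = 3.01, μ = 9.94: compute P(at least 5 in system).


ρ = 3.01/9.94 = 0.3028
P(N ≥ n) = ρ^n = 0.3028^5 = 0.002546

Final: 0.002546


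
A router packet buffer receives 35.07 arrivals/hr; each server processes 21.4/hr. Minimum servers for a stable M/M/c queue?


Stability requires cμ > λ ⇔ c > λ/μ.
λ/μ = 35.07/21.4 = 1.6388
Minimum integer c = ⌊1.6388⌋ + 1 = 2
Check: 2·21.4 = 42.80 > 35.07, while 1·21.4 = 21.40 ≤ 35.07

Final: 2 servers


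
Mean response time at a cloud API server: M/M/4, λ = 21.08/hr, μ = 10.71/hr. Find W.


a = 1.9683; ρ = 0.4921; P₀ = 0.135003
Lq = P₀·a^c·ρ/(c!(1−ρ)²) = 0.16101
Wq = Lq/λ = 0.16101/21.08 = 0.007638 hr
W = Wq + 1/μ = 0.007638 + 0.09337 = 0.10101 hr

Final: 0.10101 hr


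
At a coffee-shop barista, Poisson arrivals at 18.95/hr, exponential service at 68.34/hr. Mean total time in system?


W = 1/(μ−λ) = 1/(68.34 − 18.95) = 1/49.39 = 0.02025 hr

Final: 0.02025 hr


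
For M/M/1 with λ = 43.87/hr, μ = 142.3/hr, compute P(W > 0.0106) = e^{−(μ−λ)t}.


W ~ Exponential(μ−λ) for M/M/1.
μ − λ = 142.3 − 43.87 = 98.4300
P(W > t) = e^{−(μ−λ)t} = e^{−1.0434} = 0.352270

Final: 0.352270


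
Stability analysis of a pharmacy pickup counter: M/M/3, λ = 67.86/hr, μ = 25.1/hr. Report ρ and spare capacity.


Total capacity cμ = 3·25.1 = 75.30/hr
ρ = λ/(cμ) = 67.86/75.30 = 0.9012
Stable ⇔ ρ < 1: YES
Spare capacity = cμ − λ = 75.30 − 67.86 = 7.44/hr

Final: ρ = 0.9012; stable; margin = 7.44/hr


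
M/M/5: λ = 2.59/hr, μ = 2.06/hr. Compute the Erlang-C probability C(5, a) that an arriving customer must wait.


a = λ/μ = 1.2573; ρ = a/5 = 0.2515
P₀ = 0.284253 (from M/M/c formula)
C(c,a) = [a^c/(c!(1−ρ))]·P₀ = [3.14169/(120·0.7485)]·0.284253
= 0.03498·0.284253 = 0.009942

Final: 0.009942


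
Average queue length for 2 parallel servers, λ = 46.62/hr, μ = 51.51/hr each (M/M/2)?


a = λ/μ = 0.9051; ρ = a/2 = 0.4525
P₀ = 0.376905
Lq = P₀·a^c·ρ / (c!·(1−ρ)²) = 0.376905·0.81915·0.4525/(2·0.29972)
= 0.23308

Final: 0.23308


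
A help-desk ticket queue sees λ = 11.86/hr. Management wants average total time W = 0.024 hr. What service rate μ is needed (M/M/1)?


W = 1/(μ−λ) ⇒ μ − λ = 1/W = 1/0.024 = 41.6667
μ = λ + 1/W = 11.86 + 41.6667 = 53.5267 per hr

Final: 53.5267 /hr


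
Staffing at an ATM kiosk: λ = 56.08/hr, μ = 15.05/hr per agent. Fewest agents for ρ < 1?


Stability requires cμ > λ ⇔ c > λ/μ.
λ/μ = 56.08/15.05 = 3.7262
Minimum integer c = ⌊3.7262⌋ + 1 = 4
Check: 4·15.05 = 60.20 > 56.08, while 3·15.05 = 45.15 ≤ 56.08

Final: 4 servers


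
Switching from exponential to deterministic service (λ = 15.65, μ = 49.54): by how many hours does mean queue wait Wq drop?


ρ = 15.65/49.54 = 0.3159
Wq(M/M/1) = ρ/(μ−λ) = 0.3159/33.89 = 0.009322 hr
Wq(M/D/1) = ρ/(2(μ−λ)) = 0.004661 hr
Savings = 0.009322 − 0.004661 = 0.004661 hr

Final: 0.004661 hr


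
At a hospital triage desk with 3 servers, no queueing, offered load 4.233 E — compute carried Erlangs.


B(3,4.233) = 0.471103 (Erlang-B)
Carried load = a(1 − B) = 4.233·(1 − 0.471103) = 4.233·0.528897 = 2.2388 E

Final: 2.2388 Erlangs


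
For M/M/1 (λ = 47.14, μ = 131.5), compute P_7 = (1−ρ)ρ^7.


ρ = 47.14/131.5 = 0.3585
P_n = (1−ρ)·ρ^n = (1 − 0.3585)·0.3585^7 = 0.6415·0.0007608 = 0.0004880

Final: 0.0004880


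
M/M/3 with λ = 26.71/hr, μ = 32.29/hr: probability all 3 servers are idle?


a = λ/μ = 26.71/32.29 = 0.8272; ρ = a/c = 0.2757
Σ_{k=0}^{2} a^k/k! (terms k=0..2) = 1.00000 + 0.82719 + 0.34212 = 2.16931
Tail: a^3/(3!(1−ρ)) = 0.56600/(6·0.7243) = 0.13025
P₀ = 1/(2.16931 + 0.13025) = 1/2.29956 = 0.434866

Final: 0.434866


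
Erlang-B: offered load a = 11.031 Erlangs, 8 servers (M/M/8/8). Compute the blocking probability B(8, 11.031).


B(c,a) = (a^c/c!) / Σ_{k=0}^{c} a^k/k!
a^8/8! = 5437.491027
Σ terms (k=0..8): 1.00000 + 11.03100 + 60.84148 + 223.71412 + 616.94762 + 1361.10985 + 2502.40046 + 3943.42564 + 5437.49103 = 14157.961204
B = 5437.491027/14157.961204 = 0.384059

Final: 0.384059


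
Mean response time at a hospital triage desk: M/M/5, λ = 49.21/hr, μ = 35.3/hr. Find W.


a = 1.3941; ρ = 0.2788; P₀ = 0.247803
Lq = P₀·a^c·ρ/(c!(1−ρ)²) = 0.005828
Wq = Lq/λ = 0.005828/49.21 = 0.0001184 hr
W = Wq + 1/μ = 0.0001184 + 0.02833 = 0.02845 hr

Final: 0.02845 hr


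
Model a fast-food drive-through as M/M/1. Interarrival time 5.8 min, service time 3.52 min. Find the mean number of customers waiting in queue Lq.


λ = 60/5.8 = 10.3448 /hr
μ = 60/3.52 = 17.0455 /hr
ρ = λ/μ = 10.3448/17.0455 = 0.6069
Lq = ρ²/(1−ρ) = 0.3683/0.3931 = 0.9370

Final: 0.9370


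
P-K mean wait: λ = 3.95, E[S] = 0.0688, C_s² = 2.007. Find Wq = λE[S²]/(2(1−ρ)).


ρ = λ·E[S] = 3.95·0.0688 = 0.2718
E[S²] = E[S]²(1+C_s²) = 0.0688²·(1+2.007) = 0.014233
Wq = λ·E[S²]/(2(1−ρ)) = 3.95·0.014233/(2·0.7282) = 0.03860 hr

Final: 0.03860 hr


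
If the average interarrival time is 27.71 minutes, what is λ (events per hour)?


λ = 1/(interarrival time) in consistent units.
1 hour = 60 min, so λ = 60/27.71 = 2.1653 per hour

Final: 2.1653 /hr


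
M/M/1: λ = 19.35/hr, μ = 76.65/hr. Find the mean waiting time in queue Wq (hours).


ρ = 19.35/76.65 = 0.2524
Wq = ρ/(μ−λ) = 0.2524/(76.65 − 19.35) = 0.2524/57.30 = 0.004406 hr

Final: 0.004406 hr


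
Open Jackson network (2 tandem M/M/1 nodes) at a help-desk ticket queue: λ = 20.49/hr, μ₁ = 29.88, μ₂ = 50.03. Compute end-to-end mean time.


Each node sees arrival rate λ = 20.49/hr (tandem ⇒ throughput preserved).
W₁ = 1/(μ₁−λ) = 1/(29.88−20.49) = 0.10650 hr
W₂ = 1/(μ₂−λ) = 1/(50.03−20.49) = 0.03385 hr
W_total = W₁ + W₂ = 0.10650 + 0.03385 = 0.14035 hr

Final: 0.14035 hr


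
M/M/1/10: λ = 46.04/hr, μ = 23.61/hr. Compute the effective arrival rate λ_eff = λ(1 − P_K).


ρ = 1.9500; P_K = (1−ρ)ρ^10/(1−ρ^11) = 0.487499
λ_eff = λ(1 − P_K) = 46.04·(1 − 0.487499) = 46.04·0.512501 = 23.5955 /hr

Final: 23.5955 /hr


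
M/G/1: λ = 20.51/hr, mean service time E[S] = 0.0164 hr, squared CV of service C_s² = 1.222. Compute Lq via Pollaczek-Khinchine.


ρ = λ·E[S] = 20.51·0.0164 = 0.3364
Lq = ρ²(1+C_s²)/(2(1−ρ)) = 0.1131·(1+1.222)/(2·0.6636)
= 0.1131·2.2220/1.3273 = 0.18941

Final: 0.18941


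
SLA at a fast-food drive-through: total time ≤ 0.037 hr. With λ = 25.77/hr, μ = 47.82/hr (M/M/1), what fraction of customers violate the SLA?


W ~ Exponential(μ−λ) for M/M/1.
μ − λ = 47.82 − 25.77 = 22.0500
P(W > t) = e^{−(μ−λ)t} = e^{−0.8158} = 0.442263

Final: 0.442263


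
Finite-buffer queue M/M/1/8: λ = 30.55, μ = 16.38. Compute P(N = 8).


ρ = λ/μ = 30.55/16.38 = 1.8651
P_K = (1−ρ)ρ^K/(1−ρ^(K+1)) = (-0.8651·146.412628)/(1 − 273.071172)
= -126.658544/-272.071172 = 0.465535

Final: 0.465535


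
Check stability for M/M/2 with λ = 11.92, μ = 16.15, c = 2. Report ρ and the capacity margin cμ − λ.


Total capacity cμ = 2·16.15 = 32.30/hr
ρ = λ/(cμ) = 11.92/32.30 = 0.3690
Stable ⇔ ρ < 1: YES
Spare capacity = cμ − λ = 32.30 − 11.92 = 20.38/hr

Final: ρ = 0.3690; stable; margin = 20.38/hr


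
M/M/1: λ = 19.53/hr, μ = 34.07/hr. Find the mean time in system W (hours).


W = 1/(μ−λ) = 1/(34.07 − 19.53) = 1/14.54 = 0.06878 hr

Final: 0.06878 hr


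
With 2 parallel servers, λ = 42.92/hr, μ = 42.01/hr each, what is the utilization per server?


ρ = λ/(cμ) = 42.92/(2·42.01) = 42.92/84.02 = 0.5108

Final: 0.5108


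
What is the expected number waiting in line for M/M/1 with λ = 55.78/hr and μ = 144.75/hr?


ρ = 55.78/144.75 = 0.3854
Lq = ρ²/(1−ρ) = 0.1485/0.6146 = 0.2416

Final: 0.2416


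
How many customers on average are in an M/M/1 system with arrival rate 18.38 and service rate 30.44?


ρ = λ/μ = 18.38/30.44 = 0.6038
L = ρ/(1−ρ) = 0.6038/(1 − 0.6038) = 0.6038/0.3962 = 1.5240

Final: 1.5240


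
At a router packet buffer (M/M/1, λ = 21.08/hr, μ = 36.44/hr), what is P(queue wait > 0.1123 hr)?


ρ = 21.08/36.44 = 0.5785
P(Wq > t) = ρ·e^{−(μ−λ)t} = 0.5785·e^{−1.7249}
= 0.5785·0.178186 = 0.103078

Final: 0.103078


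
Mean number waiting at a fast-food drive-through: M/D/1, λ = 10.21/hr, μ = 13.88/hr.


ρ = 10.21/13.88 = 0.7356
M/D/1: Lq = ρ²/(2(1−ρ)) = 0.5411/(2·0.2644) = 1.02321

Final: 1.02321


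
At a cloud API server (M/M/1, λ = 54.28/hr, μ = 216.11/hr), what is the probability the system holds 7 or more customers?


ρ = 54.28/216.11 = 0.2512
P(N ≥ n) = ρ^n = 0.2512^7 = 0.00006306

Final: 0.00006306


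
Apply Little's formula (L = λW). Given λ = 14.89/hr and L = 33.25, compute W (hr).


W = L/λ = 33.25/14.89 = 2.2330 hr

Final: 2.2330 hr


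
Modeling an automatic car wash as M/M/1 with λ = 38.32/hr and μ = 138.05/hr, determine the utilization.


ρ = λ/μ = 38.32/138.05 = 0.2776

Final: 0.2776


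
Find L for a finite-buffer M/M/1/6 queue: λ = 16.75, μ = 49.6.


ρ = 16.75/49.6 = 0.3377
L = ρ[1 − (K+1)ρ^K + Kρ^(K+1)] / [(1−ρ)(1−ρ^(K+1))]
Numerator: 0.3377·(1 − 7·0.001483 + 6·0.0005009) = 0.335210
Denominator: (0.6623)·(0.999499) = 0.661967
L = 0.335210/0.661967 = 0.5064

Final: 0.5064


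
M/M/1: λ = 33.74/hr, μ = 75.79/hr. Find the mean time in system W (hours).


W = 1/(μ−λ) = 1/(75.79 − 33.74) = 1/42.05 = 0.02378 hr

Final: 0.02378 hr


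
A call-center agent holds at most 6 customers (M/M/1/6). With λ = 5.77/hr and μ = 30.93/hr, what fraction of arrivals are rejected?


ρ = λ/μ = 5.77/30.93 = 0.1866
P_K = (1−ρ)ρ^K/(1−ρ^(K+1)) = (0.8134·0.00004215)/(1 − 0.000007863)
= 0.00003429/0.999992 = 0.00003429

Final: 0.00003429


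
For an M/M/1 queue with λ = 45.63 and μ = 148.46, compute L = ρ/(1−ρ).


ρ = λ/μ = 45.63/148.46 = 0.3074
L = ρ/(1−ρ) = 0.3074/(1 − 0.3074) = 0.3074/0.6926 = 0.4437

Final: 0.4437


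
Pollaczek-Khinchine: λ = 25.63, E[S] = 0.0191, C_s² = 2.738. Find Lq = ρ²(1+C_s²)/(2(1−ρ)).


ρ = λ·E[S] = 25.63·0.0191 = 0.4895
Lq = ρ²(1+C_s²)/(2(1−ρ)) = 0.2396·(1+2.738)/(2·0.5105)
= 0.2396·3.7380/1.0209 = 0.87742

Final: 0.87742


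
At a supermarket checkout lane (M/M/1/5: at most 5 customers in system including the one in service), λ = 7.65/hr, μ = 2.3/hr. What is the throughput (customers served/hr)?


ρ = 3.3261; P_K = (1−ρ)ρ^5/(1−ρ^6) = 0.699863
λ_eff = λ(1 − P_K) = 7.65·(1 − 0.699863) = 7.65·0.300137 = 2.2960 /hr

Final: 2.2960 /hr


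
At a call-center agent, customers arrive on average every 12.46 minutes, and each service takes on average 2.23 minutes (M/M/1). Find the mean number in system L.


λ = 60/12.46 = 4.8154 /hr
μ = 60/2.23 = 26.9058 /hr
ρ = λ/μ = 4.8154/26.9058 = 0.1790
L = ρ/(1−ρ) = 0.1790/0.8210 = 0.2180

Final: 0.2180


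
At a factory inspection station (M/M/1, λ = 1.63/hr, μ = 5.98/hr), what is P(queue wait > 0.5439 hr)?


ρ = 1.63/5.98 = 0.2726
P(Wq > t) = ρ·e^{−(μ−λ)t} = 0.2726·e^{−2.3660}
= 0.2726·0.093859 = 0.025584

Final: 0.025584


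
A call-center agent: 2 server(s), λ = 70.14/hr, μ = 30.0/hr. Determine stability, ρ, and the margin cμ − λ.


Total capacity cμ = 2·30.0 = 60.00/hr
ρ = λ/(cμ) = 70.14/60.00 = 1.1690
Stable ⇔ ρ < 1: NO
Spare capacity = cμ − λ = 60.00 − 70.14 = -10.14/hr

Final: ρ = 1.1690; unstable; margin = -10.14/hr


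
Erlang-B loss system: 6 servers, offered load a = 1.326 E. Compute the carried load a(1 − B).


B(6,1.326) = 0.002006 (Erlang-B)
Carried load = a(1 − B) = 1.326·(1 − 0.002006) = 1.326·0.997994 = 1.3233 E

Final: 1.3233 Erlangs


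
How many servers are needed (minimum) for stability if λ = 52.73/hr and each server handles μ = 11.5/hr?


Stability requires cμ > λ ⇔ c > λ/μ.
λ/μ = 52.73/11.5 = 4.5852
Minimum integer c = ⌊4.5852⌋ + 1 = 5
Check: 5·11.5 = 57.50 > 52.73, while 4·11.5 = 46.00 ≤ 52.73

Final: 5 servers


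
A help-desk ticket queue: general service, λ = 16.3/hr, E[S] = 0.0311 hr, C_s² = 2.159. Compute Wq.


ρ = λ·E[S] = 16.3·0.0311 = 0.5069
E[S²] = E[S]²(1+C_s²) = 0.0311²·(1+2.159) = 0.003055
Wq = λ·E[S²]/(2(1−ρ)) = 16.3·0.003055/(2·0.4931) = 0.05050 hr

Final: 0.05050 hr


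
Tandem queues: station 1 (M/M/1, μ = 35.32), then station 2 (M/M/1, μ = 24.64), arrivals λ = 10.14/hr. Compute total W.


Each node sees arrival rate λ = 10.14/hr (tandem ⇒ throughput preserved).
W₁ = 1/(μ₁−λ) = 1/(35.32−10.14) = 0.03971 hr
W₂ = 1/(μ₂−λ) = 1/(24.64−10.14) = 0.06897 hr
W_total = W₁ + W₂ = 0.03971 + 0.06897 = 0.10868 hr

Final: 0.10868 hr


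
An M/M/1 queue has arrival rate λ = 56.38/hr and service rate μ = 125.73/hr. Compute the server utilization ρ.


ρ = λ/μ = 56.38/125.73 = 0.4484

Final: 0.4484


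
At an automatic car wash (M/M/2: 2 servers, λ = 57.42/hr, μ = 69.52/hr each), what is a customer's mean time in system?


a = 0.8259; ρ = 0.4130; P₀ = 0.415454
Lq = P₀·a^c·ρ/(c!(1−ρ)²) = 0.16983
Wq = Lq/λ = 0.16983/57.42 = 0.002958 hr
W = Wq + 1/μ = 0.002958 + 0.01438 = 0.01734 hr

Final: 0.01734 hr


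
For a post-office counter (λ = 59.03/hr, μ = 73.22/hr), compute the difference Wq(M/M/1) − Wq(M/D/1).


ρ = 59.03/73.22 = 0.8062
Wq(M/M/1) = ρ/(μ−λ) = 0.8062/14.19 = 0.05681 hr
Wq(M/D/1) = ρ/(2(μ−λ)) = 0.02841 hr
Savings = 0.05681 − 0.02841 = 0.02841 hr

Final: 0.02841 hr


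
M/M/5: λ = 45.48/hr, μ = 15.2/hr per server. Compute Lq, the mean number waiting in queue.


a = λ/μ = 2.9921; ρ = a/5 = 0.5984
P₀ = 0.047061
Lq = P₀·a^c·ρ / (c!·(1−ρ)²) = 0.047061·239.81942·0.5984/(120·0.16127)
= 0.34900

Final: 0.34900


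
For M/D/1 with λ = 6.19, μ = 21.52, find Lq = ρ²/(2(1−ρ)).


ρ = 6.19/21.52 = 0.2876
M/D/1: Lq = ρ²/(2(1−ρ)) = 0.08274/(2·0.7124) = 0.05807

Final: 0.05807


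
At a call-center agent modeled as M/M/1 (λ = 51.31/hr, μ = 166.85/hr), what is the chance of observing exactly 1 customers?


ρ = 51.31/166.85 = 0.3075
P_n = (1−ρ)·ρ^n = (1 − 0.3075)·0.3075^1 = 0.6925·0.307522 = 0.212952

Final: 0.212952


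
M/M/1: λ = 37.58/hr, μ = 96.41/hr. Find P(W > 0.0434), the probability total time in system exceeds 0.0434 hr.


W ~ Exponential(μ−λ) for M/M/1.
μ − λ = 96.41 − 37.58 = 58.8300
P(W > t) = e^{−(μ−λ)t} = e^{−2.5532} = 0.077830

Final: 0.077830


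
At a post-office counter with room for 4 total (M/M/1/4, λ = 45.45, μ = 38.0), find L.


ρ = 45.45/38.0 = 1.1961
L = ρ[1 − (K+1)ρ^K + Kρ^(K+1)] / [(1−ρ)(1−ρ^(K+1))]
Numerator: 1.1961·(1 − 5·2.046450 + 4·2.447662) = 0.667873
Denominator: (-0.1961)·(-1.447662) = 0.283818
L = 0.667873/0.283818 = 2.3532

Final: 2.3532


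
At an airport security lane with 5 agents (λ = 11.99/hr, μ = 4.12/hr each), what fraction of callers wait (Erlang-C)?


a = λ/μ = 2.9102; ρ = a/5 = 0.5820
P₀ = 0.051538 (from M/M/c formula)
C(c,a) = [a^c/(c!(1−ρ))]·P₀ = [208.74200/(120·0.4180)]·0.051538
= 4.16191·0.051538 = 0.214496

Final: 0.214496


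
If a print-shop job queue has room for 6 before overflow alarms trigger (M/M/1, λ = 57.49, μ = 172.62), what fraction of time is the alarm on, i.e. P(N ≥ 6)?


ρ = 57.49/172.62 = 0.3330
P(N ≥ n) = ρ^n = 0.3330^6 = 0.001365

Final: 0.001365


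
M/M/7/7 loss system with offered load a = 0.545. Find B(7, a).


B(c,a) = (a^c/c!) / Σ_{k=0}^{c} a^k/k!
a^7/7! = 0.000002834
Σ terms (k=0..7): 1.00000 + 0.54500 + 0.14851 + 0.02698 + 0.003676 + 0.0004007 + 0.00003640 + 0.000002834 = 1.724608
B = 0.000002834/1.724608 = 0.000001643

Final: 0.000001643


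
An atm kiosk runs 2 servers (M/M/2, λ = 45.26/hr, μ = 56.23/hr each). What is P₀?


a = λ/μ = 45.26/56.23 = 0.8049; ρ = a/c = 0.4025
Σ_{k=0}^{1} a^k/k! (terms k=0..1) = 1.00000 + 0.80491 = 1.80491
Tail: a^2/(2!(1−ρ)) = 0.64788/(2·0.5975) = 0.54212
P₀ = 1/(1.80491 + 0.54212) = 1/2.34702 = 0.426072

Final: 0.426072


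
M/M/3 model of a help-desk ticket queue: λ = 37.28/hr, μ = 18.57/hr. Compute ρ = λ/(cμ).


ρ = λ/(cμ) = 37.28/(3·18.57) = 37.28/55.71 = 0.6692

Final: 0.6692


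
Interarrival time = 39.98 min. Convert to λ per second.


λ = 1/(interarrival time) in consistent units.
1 second = 0.0166667 min, so λ = 0.0166667/39.98 = 0.0004169 per second

Final: 0.0004169 /sec


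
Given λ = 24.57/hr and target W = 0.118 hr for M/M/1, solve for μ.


W = 1/(μ−λ) ⇒ μ − λ = 1/W = 1/0.118 = 8.4746
μ = λ + 1/W = 24.57 + 8.4746 = 33.0446 per hr

Final: 33.0446 /hr


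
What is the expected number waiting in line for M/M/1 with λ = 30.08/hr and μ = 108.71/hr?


ρ = 30.08/108.71 = 0.2767
Lq = ρ²/(1−ρ) = 0.07656/0.7233 = 0.1059

Final: 0.1059


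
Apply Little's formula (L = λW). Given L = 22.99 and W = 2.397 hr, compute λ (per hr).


λ = L/W = 22.99/2.397 = 9.5912 /hr

Final: 9.5912 /hr


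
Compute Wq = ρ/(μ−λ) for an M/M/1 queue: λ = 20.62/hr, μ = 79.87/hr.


ρ = 20.62/79.87 = 0.2582
Wq = ρ/(μ−λ) = 0.2582/(79.87 − 20.62) = 0.2582/59.25 = 0.004357 hr

Final: 0.004357 hr


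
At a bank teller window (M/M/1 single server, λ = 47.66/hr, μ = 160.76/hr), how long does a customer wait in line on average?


ρ = 47.66/160.76 = 0.2965
Wq = ρ/(μ−λ) = 0.2965/(160.76 − 47.66) = 0.2965/113.10 = 0.002621 hr

Final: 0.002621 hr


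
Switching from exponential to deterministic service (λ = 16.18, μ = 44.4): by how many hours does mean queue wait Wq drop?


ρ = 16.18/44.4 = 0.3644
Wq(M/M/1) = ρ/(μ−λ) = 0.3644/28.22 = 0.01291 hr
Wq(M/D/1) = ρ/(2(μ−λ)) = 0.006457 hr
Savings = 0.01291 − 0.006457 = 0.006457 hr

Final: 0.006457 hr


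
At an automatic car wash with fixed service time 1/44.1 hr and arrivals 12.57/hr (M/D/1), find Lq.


ρ = 12.57/44.1 = 0.2850
M/D/1: Lq = ρ²/(2(1−ρ)) = 0.08124/(2·0.7150) = 0.05682

Final: 0.05682


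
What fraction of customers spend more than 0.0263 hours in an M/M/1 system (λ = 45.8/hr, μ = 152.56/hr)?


W ~ Exponential(μ−λ) for M/M/1.
μ − λ = 152.56 − 45.8 = 106.7600
P(W > t) = e^{−(μ−λ)t} = e^{−2.8078} = 0.060338

Final: 0.060338


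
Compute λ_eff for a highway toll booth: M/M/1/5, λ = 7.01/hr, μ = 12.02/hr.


ρ = 0.5832; P_K = (1−ρ)ρ^5/(1−ρ^6) = 0.029271
λ_eff = λ(1 − P_K) = 7.01·(1 − 0.029271) = 7.01·0.970729 = 6.8048 /hr

Final: 6.8048 /hr


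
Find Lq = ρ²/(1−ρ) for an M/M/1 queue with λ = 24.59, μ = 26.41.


ρ = 24.59/26.41 = 0.9311
Lq = ρ²/(1−ρ) = 0.8669/0.06891 = 12.5799

Final: 12.5799


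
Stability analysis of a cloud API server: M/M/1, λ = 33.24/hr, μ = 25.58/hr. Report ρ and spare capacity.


Total capacity cμ = 1·25.58 = 25.58/hr
ρ = λ/(cμ) = 33.24/25.58 = 1.2995
Stable ⇔ ρ < 1: NO
Spare capacity = cμ − λ = 25.58 − 33.24 = -7.66/hr

Final: ρ = 1.2995; unstable; margin = -7.66/hr


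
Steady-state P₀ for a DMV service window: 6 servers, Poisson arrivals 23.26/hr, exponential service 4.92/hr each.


a = λ/μ = 23.26/4.92 = 4.7276; ρ = a/c = 0.7879
Σ_{k=0}^{5} a^k/k! (terms k=0..5) = 1.00000 + 4.72764 + 11.17530 + 17.61094 + 20.81456 + 19.68076 = 75.00920
Tail: a^6/(6!(1−ρ)) = 11165.22928/(720·0.2121) = 73.12690
P₀ = 1/(75.00920 + 73.12690) = 1/148.13610 = 0.006751

Final: 0.006751


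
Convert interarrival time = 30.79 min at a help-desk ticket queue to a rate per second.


λ = 1/(interarrival time) in consistent units.
1 second = 0.0166667 min, so λ = 0.0166667/30.79 = 0.0005413 per second

Final: 0.0005413 /sec


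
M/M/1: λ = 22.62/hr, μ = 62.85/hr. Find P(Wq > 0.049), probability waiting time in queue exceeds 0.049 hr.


ρ = 22.62/62.85 = 0.3599
P(Wq > t) = ρ·e^{−(μ−λ)t} = 0.3599·e^{−1.9713}
= 0.3599·0.139280 = 0.050127

Final: 0.050127


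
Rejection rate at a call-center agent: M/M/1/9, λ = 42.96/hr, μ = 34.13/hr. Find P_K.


ρ = λ/μ = 42.96/34.13 = 1.2587
P_K = (1−ρ)ρ^K/(1−ρ^(K+1)) = (-0.2587·7.931437)/(1 − 9.983432)
= -2.051995/-8.983432 = 0.228420

Final: 0.228420


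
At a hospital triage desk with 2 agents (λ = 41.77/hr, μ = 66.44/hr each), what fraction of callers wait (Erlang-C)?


a = λ/μ = 0.6287; ρ = a/2 = 0.3143
P₀ = 0.521672 (from M/M/c formula)
C(c,a) = [a^c/(c!(1−ρ))]·P₀ = [0.39525/(2·0.6857)]·0.521672
= 0.28823·0.521672 = 0.150359

Final: 0.150359


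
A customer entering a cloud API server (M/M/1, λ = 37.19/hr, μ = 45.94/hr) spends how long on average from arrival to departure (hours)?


W = 1/(μ−λ) = 1/(45.94 − 37.19) = 1/8.75 = 0.1143 hr

Final: 0.1143 hr


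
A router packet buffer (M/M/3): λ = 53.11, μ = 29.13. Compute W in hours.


a = 1.8232; ρ = 0.6077; P₀ = 0.141638
Lq = P₀·a^c·ρ/(c!(1−ρ)²) = 0.56506
Wq = Lq/λ = 0.56506/53.11 = 0.01064 hr
W = Wq + 1/μ = 0.01064 + 0.03433 = 0.04497 hr

Final: 0.04497 hr


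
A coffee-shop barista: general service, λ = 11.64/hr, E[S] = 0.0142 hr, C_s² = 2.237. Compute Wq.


ρ = λ·E[S] = 11.64·0.0142 = 0.1653
E[S²] = E[S]²(1+C_s²) = 0.0142²·(1+2.237) = 0.0006527
Wq = λ·E[S²]/(2(1−ρ)) = 11.64·0.0006527/(2·0.8347) = 0.004551 hr

Final: 0.004551 hr


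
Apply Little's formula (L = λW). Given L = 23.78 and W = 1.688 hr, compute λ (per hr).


λ = L/W = 23.78/1.688 = 14.0877 /hr

Final: 14.0877 /hr


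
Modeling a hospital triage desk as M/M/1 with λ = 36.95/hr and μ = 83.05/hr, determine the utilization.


ρ = λ/μ = 36.95/83.05 = 0.4449

Final: 0.4449


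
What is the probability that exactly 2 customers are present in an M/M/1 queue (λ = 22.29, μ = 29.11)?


ρ = 22.29/29.11 = 0.7657
P_n = (1−ρ)·ρ^n = (1 − 0.7657)·0.7657^2 = 0.2343·0.586321 = 0.137366

Final: 0.137366


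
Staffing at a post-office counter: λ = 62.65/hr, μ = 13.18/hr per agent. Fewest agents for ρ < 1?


Stability requires cμ > λ ⇔ c > λ/μ.
λ/μ = 62.65/13.18 = 4.7534
Minimum integer c = ⌊4.7534⌋ + 1 = 5
Check: 5·13.18 = 65.90 > 62.65, while 4·13.18 = 52.72 ≤ 62.65

Final: 5 servers


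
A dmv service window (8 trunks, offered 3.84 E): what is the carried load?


B(8,3.84) = 0.025637 (Erlang-B)
Carried load = a(1 − B) = 3.84·(1 − 0.025637) = 3.84·0.974363 = 3.7416 E

Final: 3.7416 Erlangs


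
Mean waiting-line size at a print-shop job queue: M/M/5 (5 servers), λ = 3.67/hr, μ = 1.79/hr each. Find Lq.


a = λ/μ = 2.0503; ρ = a/5 = 0.4101
P₀ = 0.127607
Lq = P₀·a^c·ρ / (c!·(1−ρ)²) = 0.127607·36.22974·0.4101/(120·0.34803)
= 0.04539

Final: 0.04539


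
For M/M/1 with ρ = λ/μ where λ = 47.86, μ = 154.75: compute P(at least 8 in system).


ρ = 47.86/154.75 = 0.3093
P(N ≥ n) = ρ^n = 0.3093^8 = 0.00008370

Final: 0.00008370


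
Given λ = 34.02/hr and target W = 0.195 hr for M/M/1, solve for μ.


W = 1/(μ−λ) ⇒ μ − λ = 1/W = 1/0.195 = 5.1282
μ = λ + 1/W = 34.02 + 5.1282 = 39.1482 per hr

Final: 39.1482 /hr
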